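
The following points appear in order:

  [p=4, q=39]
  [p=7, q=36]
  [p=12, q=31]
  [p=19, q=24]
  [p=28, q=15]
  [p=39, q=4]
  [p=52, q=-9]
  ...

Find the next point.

[p=67, q=-24]

P: 4, 7, 12, 19, 28, 39, 52 → 67 (differences are 3, 5, 7, … (increasing by 2 each time)).
Q — together with the p always sums to 43: 39, 36, 31, 24, 15, 4, -9 → -24.
Putting it together: [p=67, q=-24].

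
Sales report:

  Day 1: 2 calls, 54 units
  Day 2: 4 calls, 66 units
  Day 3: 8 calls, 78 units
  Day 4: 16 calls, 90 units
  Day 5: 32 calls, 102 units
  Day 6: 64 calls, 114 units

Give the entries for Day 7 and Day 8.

128 calls, 126 units; 256 calls, 138 units

Calls — ×2 each step: 2, 4, 8, 16, 32, 64 → 128 → 256.
Units: +12 each step; 54, 66, 78, 90, 102, 114 → 126 → 138.
Putting the parts together: 128 calls, 126 units and then 256 calls, 138 units.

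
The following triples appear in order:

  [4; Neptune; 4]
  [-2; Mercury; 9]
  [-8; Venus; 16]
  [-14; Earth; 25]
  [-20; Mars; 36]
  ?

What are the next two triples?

[-26; Jupiter; 49], [-32; Saturn; 64]

First value — −6 each step: 4, -2, -8, -14, -20 → -26 → -32.
For the planet, runs through the planets Mercury→Neptune: Neptune, Mercury, Venus, Earth, Mars → Jupiter → Saturn.
Third value: perfect squares: 2², 3², 4², …; 4, 9, 16, 25, 36 → 49 → 64.
Putting the parts together: [-26; Jupiter; 49] and then [-32; Saturn; 64].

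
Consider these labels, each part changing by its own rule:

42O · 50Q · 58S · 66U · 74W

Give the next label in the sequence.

First component — +8 each step: 42, 50, 58, 66, 74 → 82.
Letter: letters move forward 2 places in the alphabet; O, Q, S, U, W → Y.
Combining the parts gives 82Y.

82Y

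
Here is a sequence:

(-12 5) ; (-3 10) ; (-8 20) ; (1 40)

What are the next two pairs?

(-4 80), (5 160)

First entry: alternating steps +9, −5, +9, −5, …; -12, -3, -8, 1 → -4 → 5.
Second entry: ×2 each step; 5, 10, 20, 40 → 80 → 160.
Putting the parts together: (-4 80) and then (5 160).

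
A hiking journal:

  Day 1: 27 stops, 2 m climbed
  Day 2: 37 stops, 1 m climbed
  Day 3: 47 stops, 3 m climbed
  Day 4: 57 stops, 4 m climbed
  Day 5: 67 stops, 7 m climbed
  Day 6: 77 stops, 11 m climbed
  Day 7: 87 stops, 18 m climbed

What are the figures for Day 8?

97 stops, 29 m climbed

Stops: +10 each step, so 27, 37, 47, 57, 67, 77, 87 → 97.
M climbed: each term is the sum of the two before it; 2, 1, 3, 4, 7, 11, 18 → 29.
So the next record is 97 stops, 29 m climbed.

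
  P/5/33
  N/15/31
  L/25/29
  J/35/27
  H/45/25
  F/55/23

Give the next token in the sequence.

D/65/21

For the letter, letters move back 2 places in the alphabet: P, N, L, J, H, F → D.
Second component: 5, 15, 25, 35, 45, 55 → 65 (+10 each step).
For the third component, −2 each step: 33, 31, 29, 27, 25, 23 → 21.
Combining the parts gives D/65/21.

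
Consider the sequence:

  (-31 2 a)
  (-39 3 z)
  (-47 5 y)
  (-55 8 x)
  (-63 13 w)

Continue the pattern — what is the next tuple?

First coordinate: −8 each step, so -31, -39, -47, -55, -63 → -71.
For the second coordinate, each term is the sum of the two before it: 2, 3, 5, 8, 13 → 21.
Letter: a, z, y, x, w → v (letters move back 1 place in the alphabet, wrapping A→Z).
Combining the parts gives (-71 21 v).

(-71 21 v)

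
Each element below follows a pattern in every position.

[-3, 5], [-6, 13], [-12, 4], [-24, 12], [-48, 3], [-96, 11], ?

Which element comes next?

[-192, 2]

First part — ×2 each step: -3, -6, -12, -24, -48, -96 → -192.
Second part: alternating steps +8, −9, +8, −9, …, so 5, 13, 4, 12, 3, 11 → 2.
Putting it together: [-192, 2].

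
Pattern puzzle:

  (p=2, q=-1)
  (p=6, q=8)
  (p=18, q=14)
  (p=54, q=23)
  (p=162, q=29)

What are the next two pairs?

(p=486, q=38), (p=1458, q=44)

P — ×3 each step: 2, 6, 18, 54, 162 → 486 → 1458.
Q: -1, 8, 14, 23, 29 → 38 → 44 (alternating steps +9, +6, +9, +6, …).
Putting the parts together: (p=486, q=38) and then (p=1458, q=44).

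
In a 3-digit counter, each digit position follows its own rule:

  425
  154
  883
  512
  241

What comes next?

For the first digit, −3 each step, mod 10: 4, 1, 8, 5, 2 → 9.
Second digit goes 2, 5, 8, 1, 4 → 7 (+3 each step, mod 10).
Third digit: −1 each step, mod 10; 5, 4, 3, 2, 1 → 0.
So the next code is 970.

970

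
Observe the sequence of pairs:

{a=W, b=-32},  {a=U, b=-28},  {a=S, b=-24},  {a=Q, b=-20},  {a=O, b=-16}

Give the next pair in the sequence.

{a=M, b=-12}

A goes W, U, S, Q, O → M (letters move back 2 places in the alphabet).
B: +4 each step; -32, -28, -24, -20, -16 → -12.
Combining the parts gives {a=M, b=-12}.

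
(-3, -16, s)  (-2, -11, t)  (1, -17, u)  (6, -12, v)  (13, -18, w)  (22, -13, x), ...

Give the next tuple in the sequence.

First coordinate — differences are 1, 3, 5, … (increasing by 2 each time): -3, -2, 1, 6, 13, 22 → 33.
Second coordinate: alternating steps +5, −6, +5, −6, …, so -16, -11, -17, -12, -18, -13 → -19.
For the letter, letters move forward 1 place in the alphabet: s, t, u, v, w, x → y.
So the next tuple is (33, -19, y).

(33, -19, y)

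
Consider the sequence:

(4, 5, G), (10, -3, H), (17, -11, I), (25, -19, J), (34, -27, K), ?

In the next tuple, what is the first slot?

First slot goes 4, 10, 17, 25, 34 → 44 (differences are 6, 7, 8, … (increasing by 1 each time)).

44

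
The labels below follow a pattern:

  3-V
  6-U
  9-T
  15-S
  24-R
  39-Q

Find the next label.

First component — each term is the sum of the two before it: 3, 6, 9, 15, 24, 39 → 63.
Letter: letters move back 1 place in the alphabet; V, U, T, S, R, Q → P.
Putting it together: 63-P.

63-P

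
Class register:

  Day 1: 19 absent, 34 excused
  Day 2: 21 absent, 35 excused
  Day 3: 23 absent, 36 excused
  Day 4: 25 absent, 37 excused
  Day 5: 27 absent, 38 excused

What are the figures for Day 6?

Absent — +2 each step: 19, 21, 23, 25, 27 → 29.
Excused: 34, 35, 36, 37, 38 → 39 (+1 each step).
So the next record is 29 absent, 39 excused.

29 absent, 39 excused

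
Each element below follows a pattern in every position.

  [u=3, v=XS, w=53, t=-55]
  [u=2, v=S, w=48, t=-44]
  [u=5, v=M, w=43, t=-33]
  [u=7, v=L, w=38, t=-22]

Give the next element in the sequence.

U goes 3, 2, 5, 7 → 12 (each term is the sum of the two before it).
V: runs through clothing sizes XS→XL, so XS, S, M, L → XL.
W: −5 each step, so 53, 48, 43, 38 → 33.
T: -55, -44, -33, -22 → -11 (+11 each step).
So the next element is [u=12, v=XL, w=33, t=-11].

[u=12, v=XL, w=33, t=-11]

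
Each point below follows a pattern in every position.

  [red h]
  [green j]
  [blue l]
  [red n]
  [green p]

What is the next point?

[blue r]

Colour — repeats red → green → blue: red, green, blue, red, green → blue.
Letter: letters move forward 2 places in the alphabet; h, j, l, n, p → r.
So the next point is [blue r].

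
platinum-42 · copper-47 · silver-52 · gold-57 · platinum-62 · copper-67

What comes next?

For the metal, repeats platinum → copper → silver → gold: platinum, copper, silver, gold, platinum, copper → silver.
Second component goes 42, 47, 52, 57, 62, 67 → 72 (+5 each step).
Putting it together: silver-72.

silver-72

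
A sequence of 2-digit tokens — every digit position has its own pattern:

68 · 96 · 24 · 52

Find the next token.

For the first digit, +3 each step, mod 10: 6, 9, 2, 5 → 8.
Second digit goes 8, 6, 4, 2 → 0 (−2 each step, mod 10).
Putting it together: 80.

80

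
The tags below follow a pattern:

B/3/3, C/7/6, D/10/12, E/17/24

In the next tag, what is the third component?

Letter: letters move forward 1 place in the alphabet, so B, C, D, E → F.
Second component: each term is the sum of the two before it, so 3, 7, 10, 17 → 27.
Third component: ×2 each step; 3, 6, 12, 24 → 48.

48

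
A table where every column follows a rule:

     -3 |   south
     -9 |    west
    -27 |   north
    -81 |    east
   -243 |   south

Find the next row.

First component — ×3 each step: -3, -9, -27, -81, -243 → -729.
Direction: south, west, north, east, south → west (repeats south → west → north → east).
Putting it together: -729  west.

-729  west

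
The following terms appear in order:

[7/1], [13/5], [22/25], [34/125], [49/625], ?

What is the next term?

First slot: 7, 13, 22, 34, 49 → 67 (differences are 6, 9, 12, … (increasing by 3 each time)).
For the second slot, ×5 each step: 1, 5, 25, 125, 625 → 3125.
So the next term is [67/3125].

[67/3125]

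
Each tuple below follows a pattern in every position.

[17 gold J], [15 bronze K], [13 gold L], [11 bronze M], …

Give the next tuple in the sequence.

[9 gold N]

First part: −2 each step, so 17, 15, 13, 11 → 9.
Rank: gold, bronze, gold, bronze → gold (alternates gold ↔ bronze).
Letter: letters move forward 1 place in the alphabet; J, K, L, M → N.
Putting it together: [9 gold N].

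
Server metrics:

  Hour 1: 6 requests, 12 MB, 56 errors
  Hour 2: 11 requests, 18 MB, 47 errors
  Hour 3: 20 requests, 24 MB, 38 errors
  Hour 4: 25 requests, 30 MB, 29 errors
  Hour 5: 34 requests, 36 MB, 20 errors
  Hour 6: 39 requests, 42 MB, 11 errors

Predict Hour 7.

48 requests, 48 MB, 2 errors

Requests — alternating steps +5, +9, +5, +9, …: 6, 11, 20, 25, 34, 39 → 48.
MB: 12, 18, 24, 30, 36, 42 → 48 (+6 each step).
Errors: 56, 47, 38, 29, 20, 11 → 2 (−9 each step).
Putting it together: 48 requests, 48 MB, 2 errors.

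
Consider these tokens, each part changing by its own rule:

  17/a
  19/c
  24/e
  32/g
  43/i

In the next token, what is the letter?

k

Letter — letters move forward 2 places in the alphabet: a, c, e, g, i → k.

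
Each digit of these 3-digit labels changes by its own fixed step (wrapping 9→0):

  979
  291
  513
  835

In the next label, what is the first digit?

First digit: 9, 2, 5, 8 → 1 (+3 each step, mod 10).
Second digit: 7, 9, 1, 3 → 5 (+2 each step, mod 10).
Third digit: +2 each step, mod 10, so 9, 1, 3, 5 → 7.

1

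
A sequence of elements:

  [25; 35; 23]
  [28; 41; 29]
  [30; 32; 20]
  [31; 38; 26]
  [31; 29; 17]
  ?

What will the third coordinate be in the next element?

23

First coordinate: differences are 3, 2, 1, … (decreasing by 1 each time), so 25, 28, 30, 31, 31 → 30.
Second coordinate — alternating steps +6, −9, +6, −9, …: 35, 41, 32, 38, 29 → 35.
Third coordinate: 23, 29, 20, 26, 17 → 23 (always 12 less than the second coordinate).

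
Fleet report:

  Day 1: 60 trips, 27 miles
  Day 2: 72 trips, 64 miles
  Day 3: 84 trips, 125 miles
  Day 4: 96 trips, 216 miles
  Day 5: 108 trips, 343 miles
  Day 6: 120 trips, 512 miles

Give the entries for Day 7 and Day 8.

Trips: +12 each step, so 60, 72, 84, 96, 108, 120 → 132 → 144.
Miles: perfect cubes: 3³, 4³, 5³, …; 27, 64, 125, 216, 343, 512 → 729 → 1000.
So the next two lines are 132 trips, 729 miles and 144 trips, 1000 miles.

132 trips, 729 miles; 144 trips, 1000 miles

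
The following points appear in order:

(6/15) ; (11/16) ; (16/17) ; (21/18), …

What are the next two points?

(26/19), (31/20)

First component: 6, 11, 16, 21 → 26 → 31 (+5 each step).
Second component: +1 each step, so 15, 16, 17, 18 → 19 → 20.
Putting the parts together: (26/19) and then (31/20).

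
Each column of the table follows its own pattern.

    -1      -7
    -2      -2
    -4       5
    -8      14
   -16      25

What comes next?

-32  38

First component: ×2 each step; -1, -2, -4, -8, -16 → -32.
Second component: -7, -2, 5, 14, 25 → 38 (differences are 5, 7, 9, … (increasing by 2 each time)).
So the next row is -32  38.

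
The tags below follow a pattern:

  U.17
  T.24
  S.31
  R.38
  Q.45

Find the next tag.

P.52

For the letter, letters move back 1 place in the alphabet: U, T, S, R, Q → P.
Second component — +7 each step: 17, 24, 31, 38, 45 → 52.
Combining the parts gives P.52.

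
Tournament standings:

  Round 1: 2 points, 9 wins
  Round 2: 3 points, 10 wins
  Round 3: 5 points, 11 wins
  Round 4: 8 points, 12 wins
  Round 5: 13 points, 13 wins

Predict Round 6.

Points goes 2, 3, 5, 8, 13 → 21 (each term is the sum of the two before it).
Wins goes 9, 10, 11, 12, 13 → 14 (+1 each step).
Combining the parts gives 21 points, 14 wins.

21 points, 14 wins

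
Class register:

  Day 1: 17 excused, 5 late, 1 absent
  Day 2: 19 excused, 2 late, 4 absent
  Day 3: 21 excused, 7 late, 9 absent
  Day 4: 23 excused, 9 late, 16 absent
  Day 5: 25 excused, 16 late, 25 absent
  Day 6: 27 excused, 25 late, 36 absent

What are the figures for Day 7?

Excused: +2 each step; 17, 19, 21, 23, 25, 27 → 29.
Late goes 5, 2, 7, 9, 16, 25 → 41 (each term is the sum of the two before it).
Absent: perfect squares: 1², 2², 3², …; 1, 4, 9, 16, 25, 36 → 49.
So the next row is 29 excused, 41 late, 49 absent.

29 excused, 41 late, 49 absent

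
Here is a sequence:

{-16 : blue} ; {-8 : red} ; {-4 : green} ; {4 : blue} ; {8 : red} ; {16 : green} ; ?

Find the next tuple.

First component: alternating steps +8, +4, +8, +4, …, so -16, -8, -4, 4, 8, 16 → 20.
Colour: repeats blue → red → green; blue, red, green, blue, red, green → blue.
Combining the parts gives {20 : blue}.

{20 : blue}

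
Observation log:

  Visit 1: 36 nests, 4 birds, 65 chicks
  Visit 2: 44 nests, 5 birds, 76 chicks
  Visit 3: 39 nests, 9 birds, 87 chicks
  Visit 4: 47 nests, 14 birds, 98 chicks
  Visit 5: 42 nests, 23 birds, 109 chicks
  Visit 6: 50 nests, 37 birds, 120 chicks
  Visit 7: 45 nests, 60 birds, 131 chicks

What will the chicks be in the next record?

Chicks goes 65, 76, 87, 98, 109, 120, 131 → 142 (+11 each step).

142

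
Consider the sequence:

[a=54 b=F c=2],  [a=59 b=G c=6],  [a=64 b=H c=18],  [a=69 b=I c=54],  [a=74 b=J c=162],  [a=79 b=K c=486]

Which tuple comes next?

A — +5 each step: 54, 59, 64, 69, 74, 79 → 84.
B goes F, G, H, I, J, K → L (letters move forward 1 place in the alphabet).
C: ×3 each step, so 2, 6, 18, 54, 162, 486 → 1458.
So the next tuple is [a=84 b=L c=1458].

[a=84 b=L c=1458]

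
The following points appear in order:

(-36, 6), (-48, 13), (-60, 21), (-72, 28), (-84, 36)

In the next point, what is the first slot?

First slot: -36, -48, -60, -72, -84 → -96 (−12 each step).

-96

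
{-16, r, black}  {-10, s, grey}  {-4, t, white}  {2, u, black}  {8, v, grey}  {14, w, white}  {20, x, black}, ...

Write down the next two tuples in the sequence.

For the first part, +6 each step: -16, -10, -4, 2, 8, 14, 20 → 26 → 32.
Letter: letters move forward 1 place in the alphabet; r, s, t, u, v, w, x → y → z.
Shade: black, grey, white, black, grey, white, black → grey → white (repeats black → grey → white).
So the next two tuples are {26, y, grey} and {32, z, white}.

{26, y, grey}, {32, z, white}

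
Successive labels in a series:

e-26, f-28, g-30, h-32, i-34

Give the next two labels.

Letter goes e, f, g, h, i → j → k (letters move forward 1 place in the alphabet).
Second component: +2 each step, so 26, 28, 30, 32, 34 → 36 → 38.
Putting the parts together: j-36 and then k-38.

j-36, k-38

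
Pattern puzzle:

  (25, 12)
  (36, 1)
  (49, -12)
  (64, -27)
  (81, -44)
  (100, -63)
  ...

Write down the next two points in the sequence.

First slot: perfect squares: 5², 6², 7², …, so 25, 36, 49, 64, 81, 100 → 121 → 144.
For the second slot, together with the first slot always sums to 37: 12, 1, -12, -27, -44, -63 → -84 → -107.
So the next two points are (121, -84) and (144, -107).

(121, -84), (144, -107)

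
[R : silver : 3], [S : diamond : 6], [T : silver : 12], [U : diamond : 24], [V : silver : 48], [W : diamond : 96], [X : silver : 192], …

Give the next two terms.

For the letter, letters move forward 1 place in the alphabet: R, S, T, U, V, W, X → Y → Z.
Rank: alternates silver ↔ diamond; silver, diamond, silver, diamond, silver, diamond, silver → diamond → silver.
Third entry — ×2 each step: 3, 6, 12, 24, 48, 96, 192 → 384 → 768.
So the next two terms are [Y : diamond : 384] and [Z : silver : 768].

[Y : diamond : 384], [Z : silver : 768]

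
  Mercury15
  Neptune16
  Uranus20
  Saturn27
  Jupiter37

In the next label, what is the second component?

50

Planet — runs backward through the planets Mercury→Neptune: Mercury, Neptune, Uranus, Saturn, Jupiter → Mars.
Second component goes 15, 16, 20, 27, 37 → 50 (differences are 1, 4, 7, … (increasing by 3 each time)).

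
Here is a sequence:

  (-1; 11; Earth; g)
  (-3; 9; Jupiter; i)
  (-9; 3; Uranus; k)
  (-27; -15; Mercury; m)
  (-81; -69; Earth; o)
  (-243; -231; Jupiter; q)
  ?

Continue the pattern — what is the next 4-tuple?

For the first entry, ×3 each step: -1, -3, -9, -27, -81, -243 → -729.
Second entry goes 11, 9, 3, -15, -69, -231 → -717 (always 12 more than the first entry).
Planet — repeats Earth → Jupiter → Uranus → Mercury: Earth, Jupiter, Uranus, Mercury, Earth, Jupiter → Uranus.
Letter: g, i, k, m, o, q → s (letters move forward 2 places in the alphabet).
Putting it together: (-729; -717; Uranus; s).

(-729; -717; Uranus; s)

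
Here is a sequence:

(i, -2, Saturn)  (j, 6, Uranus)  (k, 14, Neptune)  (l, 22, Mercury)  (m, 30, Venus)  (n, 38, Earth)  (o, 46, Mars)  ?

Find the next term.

Letter goes i, j, k, l, m, n, o → p (letters move forward 1 place in the alphabet).
Second part: +8 each step; -2, 6, 14, 22, 30, 38, 46 → 54.
Planet: runs through the planets Mercury→Neptune; Saturn, Uranus, Neptune, Mercury, Venus, Earth, Mars → Jupiter.
Combining the parts gives (p, 54, Jupiter).

(p, 54, Jupiter)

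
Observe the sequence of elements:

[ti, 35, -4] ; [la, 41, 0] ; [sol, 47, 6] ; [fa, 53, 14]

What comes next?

Note — runs backward through the solfège scale do→ti: ti, la, sol, fa → mi.
Second part — +6 each step: 35, 41, 47, 53 → 59.
Third part goes -4, 0, 6, 14 → 24 (differences are 4, 6, 8, … (increasing by 2 each time)).
Combining the parts gives [mi, 59, 24].

[mi, 59, 24]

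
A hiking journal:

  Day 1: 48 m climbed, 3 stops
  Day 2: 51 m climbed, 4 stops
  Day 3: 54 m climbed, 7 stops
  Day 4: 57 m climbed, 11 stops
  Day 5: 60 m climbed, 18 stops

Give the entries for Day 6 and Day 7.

63 m climbed, 29 stops; 66 m climbed, 47 stops

M climbed: 48, 51, 54, 57, 60 → 63 → 66 (+3 each step).
Stops: 3, 4, 7, 11, 18 → 29 → 47 (each term is the sum of the two before it).
Putting the parts together: 63 m climbed, 29 stops and then 66 m climbed, 47 stops.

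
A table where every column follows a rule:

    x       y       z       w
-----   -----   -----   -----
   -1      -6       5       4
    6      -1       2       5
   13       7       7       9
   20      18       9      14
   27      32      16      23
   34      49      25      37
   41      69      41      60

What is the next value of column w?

Column w goes 4, 5, 9, 14, 23, 37, 60 → 97 (each term is the sum of the two before it).

97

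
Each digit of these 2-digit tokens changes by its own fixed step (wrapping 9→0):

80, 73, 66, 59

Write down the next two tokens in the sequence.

42 then 35

First digit goes 8, 7, 6, 5 → 4 → 3 (−1 each step, mod 10).
Second digit — +3 each step, mod 10: 0, 3, 6, 9 → 2 → 5.
So the next two tokens are 42 and 35.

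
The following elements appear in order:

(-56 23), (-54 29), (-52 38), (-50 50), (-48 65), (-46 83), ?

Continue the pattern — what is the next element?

First slot: +2 each step; -56, -54, -52, -50, -48, -46 → -44.
Second slot: 23, 29, 38, 50, 65, 83 → 104 (differences are 6, 9, 12, … (increasing by 3 each time)).
Combining the parts gives (-44 104).

(-44 104)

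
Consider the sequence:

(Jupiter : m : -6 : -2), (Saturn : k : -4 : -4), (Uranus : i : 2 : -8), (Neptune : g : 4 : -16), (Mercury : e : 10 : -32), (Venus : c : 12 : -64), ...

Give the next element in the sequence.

Planet goes Jupiter, Saturn, Uranus, Neptune, Mercury, Venus → Earth (runs through the planets Mercury→Neptune).
Letter — letters move back 2 places in the alphabet: m, k, i, g, e, c → a.
For the third part, alternating steps +2, +6, +2, +6, …: -6, -4, 2, 4, 10, 12 → 18.
Fourth part: ×2 each step, so -2, -4, -8, -16, -32, -64 → -128.
Putting it together: (Earth : a : 18 : -128).

(Earth : a : 18 : -128)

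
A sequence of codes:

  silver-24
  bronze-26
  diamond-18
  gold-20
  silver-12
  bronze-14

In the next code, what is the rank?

For the rank, repeats silver → bronze → diamond → gold: silver, bronze, diamond, gold, silver, bronze → diamond.

diamond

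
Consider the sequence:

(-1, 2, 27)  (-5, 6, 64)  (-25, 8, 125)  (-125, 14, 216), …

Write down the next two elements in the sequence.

For the first entry, ×5 each step: -1, -5, -25, -125 → -625 → -3125.
Second entry: each term is the sum of the two before it; 2, 6, 8, 14 → 22 → 36.
Third entry: 27, 64, 125, 216 → 343 → 512 (perfect cubes: 3³, 4³, 5³, …).
So the next two elements are (-625, 22, 343) and (-3125, 36, 512).

(-625, 22, 343), (-3125, 36, 512)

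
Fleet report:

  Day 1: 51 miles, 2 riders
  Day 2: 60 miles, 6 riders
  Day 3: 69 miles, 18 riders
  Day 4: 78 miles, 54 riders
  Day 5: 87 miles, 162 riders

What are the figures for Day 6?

96 miles, 486 riders

Miles: 51, 60, 69, 78, 87 → 96 (+9 each step).
Riders: ×3 each step, so 2, 6, 18, 54, 162 → 486.
Putting it together: 96 miles, 486 riders.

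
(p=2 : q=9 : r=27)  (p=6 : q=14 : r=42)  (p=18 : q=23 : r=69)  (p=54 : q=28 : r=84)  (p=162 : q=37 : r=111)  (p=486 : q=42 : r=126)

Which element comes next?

(p=1458 : q=51 : r=153)

P: ×3 each step; 2, 6, 18, 54, 162, 486 → 1458.
Q goes 9, 14, 23, 28, 37, 42 → 51 (alternating steps +5, +9, +5, +9, …).
R: always 3 × the q; 27, 42, 69, 84, 111, 126 → 153.
Putting it together: (p=1458 : q=51 : r=153).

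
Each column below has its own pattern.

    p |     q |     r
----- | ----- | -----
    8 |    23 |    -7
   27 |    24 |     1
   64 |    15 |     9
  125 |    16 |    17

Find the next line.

Column p — perfect cubes: 2³, 3³, 4³, …: 8, 27, 64, 125 → 216.
Column q: 23, 24, 15, 16 → 7 (alternating steps +1, −9, +1, −9, …).
For the column r, +8 each step: -7, 1, 9, 17 → 25.
Putting it together: 216  7  25.

216  7  25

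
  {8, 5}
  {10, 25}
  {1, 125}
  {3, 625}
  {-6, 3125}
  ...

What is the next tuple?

{-4, 15625}

First coordinate goes 8, 10, 1, 3, -6 → -4 (alternating steps +2, −9, +2, −9, …).
For the second coordinate, ×5 each step: 5, 25, 125, 625, 3125 → 15625.
Putting it together: {-4, 15625}.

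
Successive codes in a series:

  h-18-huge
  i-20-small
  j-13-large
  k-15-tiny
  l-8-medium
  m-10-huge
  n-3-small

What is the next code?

Letter: letters move forward 1 place in the alphabet; h, i, j, k, l, m, n → o.
For the second component, alternating steps +2, −7, +2, −7, …: 18, 20, 13, 15, 8, 10, 3 → 5.
Size: huge, small, large, tiny, medium, huge, small → large (repeats huge → small → large → tiny → medium).
Combining the parts gives o-5-large.

o-5-large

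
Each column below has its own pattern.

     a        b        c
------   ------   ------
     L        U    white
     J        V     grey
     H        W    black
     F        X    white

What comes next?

D  Y  grey

Column a: letters move back 2 places in the alphabet, so L, J, H, F → D.
Column b: letters move forward 1 place in the alphabet, so U, V, W, X → Y.
Column c — repeats white → grey → black: white, grey, black, white → grey.
Putting it together: D  Y  grey.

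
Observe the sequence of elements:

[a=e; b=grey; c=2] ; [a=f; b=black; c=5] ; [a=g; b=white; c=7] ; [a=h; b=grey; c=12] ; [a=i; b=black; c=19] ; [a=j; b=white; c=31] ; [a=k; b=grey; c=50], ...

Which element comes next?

A goes e, f, g, h, i, j, k → l (letters move forward 1 place in the alphabet).
B: grey, black, white, grey, black, white, grey → black (repeats grey → black → white).
C — each term is the sum of the two before it: 2, 5, 7, 12, 19, 31, 50 → 81.
So the next element is [a=l; b=black; c=81].

[a=l; b=black; c=81]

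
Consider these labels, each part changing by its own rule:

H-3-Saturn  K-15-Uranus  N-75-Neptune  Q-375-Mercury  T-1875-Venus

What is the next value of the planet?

Planet: runs through the planets Mercury→Neptune, so Saturn, Uranus, Neptune, Mercury, Venus → Earth.

Earth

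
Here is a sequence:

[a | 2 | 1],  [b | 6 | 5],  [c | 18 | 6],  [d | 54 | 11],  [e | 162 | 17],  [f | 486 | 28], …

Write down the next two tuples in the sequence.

[g | 1458 | 45], [h | 4374 | 73]

Letter: a, b, c, d, e, f → g → h (letters move forward 1 place in the alphabet).
Second component — ×3 each step: 2, 6, 18, 54, 162, 486 → 1458 → 4374.
Third component: each term is the sum of the two before it, so 1, 5, 6, 11, 17, 28 → 45 → 73.
Putting the parts together: [g | 1458 | 45] and then [h | 4374 | 73].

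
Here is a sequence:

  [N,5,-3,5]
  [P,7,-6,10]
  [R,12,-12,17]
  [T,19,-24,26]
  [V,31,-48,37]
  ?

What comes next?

For the letter, letters move forward 2 places in the alphabet: N, P, R, T, V → X.
Second value: 5, 7, 12, 19, 31 → 50 (each term is the sum of the two before it).
For the third value, ×2 each step: -3, -6, -12, -24, -48 → -96.
Fourth value: differences are 5, 7, 9, … (increasing by 2 each time); 5, 10, 17, 26, 37 → 50.
Combining the parts gives [X,50,-96,50].

[X,50,-96,50]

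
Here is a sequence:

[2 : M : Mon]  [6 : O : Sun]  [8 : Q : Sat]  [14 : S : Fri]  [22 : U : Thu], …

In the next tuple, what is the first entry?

36

First entry: each term is the sum of the two before it; 2, 6, 8, 14, 22 → 36.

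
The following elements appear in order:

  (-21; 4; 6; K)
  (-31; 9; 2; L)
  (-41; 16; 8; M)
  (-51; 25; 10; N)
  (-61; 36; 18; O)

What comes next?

(-71; 49; 28; P)

First entry: −10 each step, so -21, -31, -41, -51, -61 → -71.
For the second entry, perfect squares: 2², 3², 4², …: 4, 9, 16, 25, 36 → 49.
Third entry: each term is the sum of the two before it; 6, 2, 8, 10, 18 → 28.
Letter goes K, L, M, N, O → P (letters move forward 1 place in the alphabet).
So the next element is (-71; 49; 28; P).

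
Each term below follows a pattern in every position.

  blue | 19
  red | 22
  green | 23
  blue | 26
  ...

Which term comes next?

red | 27

Colour: repeats blue → red → green, so blue, red, green, blue → red.
Second entry: alternating steps +3, +1, +3, +1, …; 19, 22, 23, 26 → 27.
Combining the parts gives red | 27.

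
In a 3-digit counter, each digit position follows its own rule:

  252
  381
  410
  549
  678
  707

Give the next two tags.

For the first digit, +1 each step, mod 10: 2, 3, 4, 5, 6, 7 → 8 → 9.
Second digit goes 5, 8, 1, 4, 7, 0 → 3 → 6 (+3 each step, mod 10).
For the third digit, −1 each step, mod 10: 2, 1, 0, 9, 8, 7 → 6 → 5.
Putting the parts together: 836 and then 965.

836, 965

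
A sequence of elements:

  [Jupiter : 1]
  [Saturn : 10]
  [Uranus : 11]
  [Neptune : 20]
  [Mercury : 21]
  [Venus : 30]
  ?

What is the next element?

Planet goes Jupiter, Saturn, Uranus, Neptune, Mercury, Venus → Earth (runs through the planets Mercury→Neptune).
Second coordinate: alternating steps +9, +1, +9, +1, …, so 1, 10, 11, 20, 21, 30 → 31.
So the next element is [Earth : 31].

[Earth : 31]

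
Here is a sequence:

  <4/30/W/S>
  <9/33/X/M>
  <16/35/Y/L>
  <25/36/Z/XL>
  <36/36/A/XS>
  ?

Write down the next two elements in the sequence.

<49/35/B/S>, <64/33/C/M>

First coordinate: perfect squares: 2², 3², 4², …; 4, 9, 16, 25, 36 → 49 → 64.
For the second coordinate, differences are 3, 2, 1, … (decreasing by 1 each time): 30, 33, 35, 36, 36 → 35 → 33.
Letter: letters move forward 1 place in the alphabet, wrapping Z→A, so W, X, Y, Z, A → B → C.
Size — runs through clothing sizes XS→XL: S, M, L, XL, XS → S → M.
So the next two elements are <49/35/B/S> and <64/33/C/M>.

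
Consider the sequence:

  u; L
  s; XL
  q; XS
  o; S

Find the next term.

Letter — letters move back 2 places in the alphabet: u, s, q, o → m.
Size: runs through clothing sizes XS→XL; L, XL, XS, S → M.
Combining the parts gives m; M.

m; M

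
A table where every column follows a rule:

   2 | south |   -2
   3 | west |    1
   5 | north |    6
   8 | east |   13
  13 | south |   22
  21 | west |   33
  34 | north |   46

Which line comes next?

55  east  61

First component: each term is the sum of the two before it, so 2, 3, 5, 8, 13, 21, 34 → 55.
Direction: south, west, north, east, south, west, north → east (repeats south → west → north → east).
Third component goes -2, 1, 6, 13, 22, 33, 46 → 61 (differences are 3, 5, 7, … (increasing by 2 each time)).
Putting it together: 55  east  61.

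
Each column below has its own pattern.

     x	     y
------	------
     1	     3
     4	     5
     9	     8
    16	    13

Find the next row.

For the column x, perfect squares: 1², 2², 3², …: 1, 4, 9, 16 → 25.
Column y: each term is the sum of the two before it; 3, 5, 8, 13 → 21.
Putting it together: 25  21.

25  21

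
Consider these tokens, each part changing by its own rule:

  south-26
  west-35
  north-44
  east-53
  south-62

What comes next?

Direction goes south, west, north, east, south → west (repeats south → west → north → east).
Second component goes 26, 35, 44, 53, 62 → 71 (+9 each step).
So the next token is west-71.

west-71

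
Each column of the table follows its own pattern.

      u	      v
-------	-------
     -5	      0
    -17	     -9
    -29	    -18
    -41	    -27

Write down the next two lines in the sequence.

For the column u, −12 each step: -5, -17, -29, -41 → -53 → -65.
Column v goes 0, -9, -18, -27 → -36 → -45 (−9 each step).
So the next two lines are -53  -36 and -65  -45.

-53  -36; -65  -45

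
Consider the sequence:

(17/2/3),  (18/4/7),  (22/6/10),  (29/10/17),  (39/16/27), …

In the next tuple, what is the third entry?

Third entry goes 3, 7, 10, 17, 27 → 44 (each term is the sum of the two before it).

44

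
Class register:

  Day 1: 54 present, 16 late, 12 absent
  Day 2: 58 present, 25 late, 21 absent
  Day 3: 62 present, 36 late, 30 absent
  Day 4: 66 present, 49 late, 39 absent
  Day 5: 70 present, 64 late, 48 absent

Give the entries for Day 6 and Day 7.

Present: +4 each step; 54, 58, 62, 66, 70 → 74 → 78.
Late: perfect squares: 4², 5², 6², …; 16, 25, 36, 49, 64 → 81 → 100.
Absent: +9 each step, so 12, 21, 30, 39, 48 → 57 → 66.
So the next two rows are 74 present, 81 late, 57 absent and 78 present, 100 late, 66 absent.

74 present, 81 late, 57 absent; 78 present, 100 late, 66 absent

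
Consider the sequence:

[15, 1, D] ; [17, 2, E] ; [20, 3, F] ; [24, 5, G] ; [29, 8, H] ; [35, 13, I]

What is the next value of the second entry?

21

Second entry: each term is the sum of the two before it, so 1, 2, 3, 5, 8, 13 → 21.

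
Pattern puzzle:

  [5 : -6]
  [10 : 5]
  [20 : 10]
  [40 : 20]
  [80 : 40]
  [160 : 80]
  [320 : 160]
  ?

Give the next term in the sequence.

[640 : 320]

First part goes 5, 10, 20, 40, 80, 160, 320 → 640 (×2 each step).
Second part: always the previous value of the first part; -6, 5, 10, 20, 40, 80, 160 → 320.
Putting it together: [640 : 320].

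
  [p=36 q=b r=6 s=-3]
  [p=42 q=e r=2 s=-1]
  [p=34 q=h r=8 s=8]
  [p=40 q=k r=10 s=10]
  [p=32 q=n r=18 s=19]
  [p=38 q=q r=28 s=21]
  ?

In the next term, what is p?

30

P: 36, 42, 34, 40, 32, 38 → 30 (alternating steps +6, −8, +6, −8, …).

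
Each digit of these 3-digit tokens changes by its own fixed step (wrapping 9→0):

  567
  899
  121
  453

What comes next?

First digit: +3 each step, mod 10; 5, 8, 1, 4 → 7.
Second digit: +3 each step, mod 10, so 6, 9, 2, 5 → 8.
Third digit: +2 each step, mod 10, so 7, 9, 1, 3 → 5.
Combining the parts gives 785.

785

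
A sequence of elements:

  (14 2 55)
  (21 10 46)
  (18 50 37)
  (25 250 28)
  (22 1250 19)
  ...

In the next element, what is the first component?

29

First component: alternating steps +7, −3, +7, −3, …, so 14, 21, 18, 25, 22 → 29.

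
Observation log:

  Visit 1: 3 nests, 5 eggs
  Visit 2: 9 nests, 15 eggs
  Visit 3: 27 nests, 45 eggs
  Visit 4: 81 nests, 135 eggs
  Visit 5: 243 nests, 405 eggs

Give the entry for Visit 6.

729 nests, 1215 eggs

For the nests, ×3 each step: 3, 9, 27, 81, 243 → 729.
Eggs: ×3 each step, so 5, 15, 45, 135, 405 → 1215.
Combining the parts gives 729 nests, 1215 eggs.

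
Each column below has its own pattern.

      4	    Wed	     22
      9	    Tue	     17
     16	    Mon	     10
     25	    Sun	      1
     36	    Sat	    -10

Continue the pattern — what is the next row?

49  Fri  -23

First component — perfect squares: 2², 3², 4², …: 4, 9, 16, 25, 36 → 49.
Day: Wed, Tue, Mon, Sun, Sat → Fri (runs backward through the weekdays Mon→Sun).
Third component: together with the first component always sums to 26, so 22, 17, 10, 1, -10 → -23.
Putting it together: 49  Fri  -23.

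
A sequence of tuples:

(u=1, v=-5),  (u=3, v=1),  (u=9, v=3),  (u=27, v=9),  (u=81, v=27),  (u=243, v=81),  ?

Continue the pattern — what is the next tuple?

U goes 1, 3, 9, 27, 81, 243 → 729 (×3 each step).
For the v, always the previous value of the u: -5, 1, 3, 9, 27, 81 → 243.
So the next tuple is (u=729, v=243).

(u=729, v=243)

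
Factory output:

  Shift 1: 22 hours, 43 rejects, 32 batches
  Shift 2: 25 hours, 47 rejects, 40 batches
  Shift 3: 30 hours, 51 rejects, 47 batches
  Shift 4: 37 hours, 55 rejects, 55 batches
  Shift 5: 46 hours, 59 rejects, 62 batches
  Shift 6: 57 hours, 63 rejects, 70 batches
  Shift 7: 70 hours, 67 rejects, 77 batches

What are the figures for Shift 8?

Hours — differences are 3, 5, 7, … (increasing by 2 each time): 22, 25, 30, 37, 46, 57, 70 → 85.
Rejects: +4 each step; 43, 47, 51, 55, 59, 63, 67 → 71.
Batches: alternating steps +8, +7, +8, +7, …; 32, 40, 47, 55, 62, 70, 77 → 85.
So the next record is 85 hours, 71 rejects, 85 batches.

85 hours, 71 rejects, 85 batches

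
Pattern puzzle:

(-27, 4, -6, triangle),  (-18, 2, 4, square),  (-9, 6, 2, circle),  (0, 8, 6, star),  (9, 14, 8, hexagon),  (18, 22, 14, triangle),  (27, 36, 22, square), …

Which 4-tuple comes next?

First part: -27, -18, -9, 0, 9, 18, 27 → 36 (+9 each step).
For the second part, each term is the sum of the two before it: 4, 2, 6, 8, 14, 22, 36 → 58.
Third part: always the previous value of the second part; -6, 4, 2, 6, 8, 14, 22 → 36.
Shape: repeats triangle → square → circle → star → hexagon; triangle, square, circle, star, hexagon, triangle, square → circle.
Putting it together: (36, 58, 36, circle).

(36, 58, 36, circle)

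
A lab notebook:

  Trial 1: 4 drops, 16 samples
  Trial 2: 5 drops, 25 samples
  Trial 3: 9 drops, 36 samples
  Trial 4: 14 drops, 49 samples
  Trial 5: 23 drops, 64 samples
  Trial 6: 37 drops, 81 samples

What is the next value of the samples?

Samples: perfect squares: 4², 5², 6², …, so 16, 25, 36, 49, 64, 81 → 100.

100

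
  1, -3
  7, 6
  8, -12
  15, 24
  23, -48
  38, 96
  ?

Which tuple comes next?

61, -192

First coordinate — each term is the sum of the two before it: 1, 7, 8, 15, 23, 38 → 61.
Second coordinate: -3, 6, -12, 24, -48, 96 → -192 (×(-2) each step).
So the next tuple is 61, -192.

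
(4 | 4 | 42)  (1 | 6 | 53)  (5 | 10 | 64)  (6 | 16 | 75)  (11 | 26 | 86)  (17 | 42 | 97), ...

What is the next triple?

First slot: 4, 1, 5, 6, 11, 17 → 28 (each term is the sum of the two before it).
Second slot goes 4, 6, 10, 16, 26, 42 → 68 (each term is the sum of the two before it).
For the third slot, +11 each step: 42, 53, 64, 75, 86, 97 → 108.
So the next triple is (28 | 68 | 108).

(28 | 68 | 108)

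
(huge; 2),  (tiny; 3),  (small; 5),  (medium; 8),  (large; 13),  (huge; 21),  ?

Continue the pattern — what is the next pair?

(tiny; 34)

Size: repeats huge → tiny → small → medium → large; huge, tiny, small, medium, large, huge → tiny.
Second component — each term is the sum of the two before it: 2, 3, 5, 8, 13, 21 → 34.
Combining the parts gives (tiny; 34).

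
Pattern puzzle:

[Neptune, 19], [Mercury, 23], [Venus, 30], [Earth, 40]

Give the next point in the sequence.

Planet: Neptune, Mercury, Venus, Earth → Mars (runs through the planets Mercury→Neptune).
For the second component, differences are 4, 7, 10, … (increasing by 3 each time): 19, 23, 30, 40 → 53.
Putting it together: [Mars, 53].

[Mars, 53]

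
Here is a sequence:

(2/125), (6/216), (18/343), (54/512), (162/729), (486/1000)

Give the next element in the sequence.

First entry: ×3 each step, so 2, 6, 18, 54, 162, 486 → 1458.
Second entry: perfect cubes: 5³, 6³, 7³, …, so 125, 216, 343, 512, 729, 1000 → 1331.
So the next element is (1458/1331).

(1458/1331)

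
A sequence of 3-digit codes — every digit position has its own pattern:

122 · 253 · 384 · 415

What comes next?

546

First digit: 1, 2, 3, 4 → 5 (+1 each step, mod 10).
Second digit: +3 each step, mod 10; 2, 5, 8, 1 → 4.
Third digit: +1 each step, mod 10; 2, 3, 4, 5 → 6.
Combining the parts gives 546.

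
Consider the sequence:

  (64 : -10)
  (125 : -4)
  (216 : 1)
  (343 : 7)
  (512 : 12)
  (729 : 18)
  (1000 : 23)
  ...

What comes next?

(1331 : 29)

First slot: perfect cubes: 4³, 5³, 6³, …; 64, 125, 216, 343, 512, 729, 1000 → 1331.
Second slot: alternating steps +6, +5, +6, +5, …, so -10, -4, 1, 7, 12, 18, 23 → 29.
So the next term is (1331 : 29).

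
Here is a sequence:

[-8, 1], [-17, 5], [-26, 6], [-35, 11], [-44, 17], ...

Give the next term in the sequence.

First value: −9 each step, so -8, -17, -26, -35, -44 → -53.
Second value: each term is the sum of the two before it, so 1, 5, 6, 11, 17 → 28.
Putting it together: [-53, 28].

[-53, 28]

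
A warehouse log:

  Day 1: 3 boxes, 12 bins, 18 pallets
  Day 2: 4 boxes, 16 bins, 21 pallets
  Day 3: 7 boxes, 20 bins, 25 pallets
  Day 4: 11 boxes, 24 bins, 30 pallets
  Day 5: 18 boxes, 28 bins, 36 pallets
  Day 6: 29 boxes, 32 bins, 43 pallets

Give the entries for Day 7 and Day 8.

47 boxes, 36 bins, 51 pallets; 76 boxes, 40 bins, 60 pallets

For the boxes, each term is the sum of the two before it: 3, 4, 7, 11, 18, 29 → 47 → 76.
Bins goes 12, 16, 20, 24, 28, 32 → 36 → 40 (+4 each step).
Pallets: differences are 3, 4, 5, … (increasing by 1 each time), so 18, 21, 25, 30, 36, 43 → 51 → 60.
So the next two rows are 47 boxes, 36 bins, 51 pallets and 76 boxes, 40 bins, 60 pallets.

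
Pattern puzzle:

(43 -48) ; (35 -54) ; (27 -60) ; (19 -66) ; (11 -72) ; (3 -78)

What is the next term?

First part goes 43, 35, 27, 19, 11, 3 → -5 (−8 each step).
Second part goes -48, -54, -60, -66, -72, -78 → -84 (−6 each step).
Combining the parts gives (-5 -84).

(-5 -84)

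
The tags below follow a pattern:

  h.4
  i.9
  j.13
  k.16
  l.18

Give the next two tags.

m.19, n.19

Letter: letters move forward 1 place in the alphabet, so h, i, j, k, l → m → n.
Second component — differences are 5, 4, 3, … (decreasing by 1 each time): 4, 9, 13, 16, 18 → 19 → 19.
So the next two tags are m.19 and n.19.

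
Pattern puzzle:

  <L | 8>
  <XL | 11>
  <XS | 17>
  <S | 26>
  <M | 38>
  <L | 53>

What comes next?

Size: repeats L → XL → XS → S → M, so L, XL, XS, S, M, L → XL.
Second component: differences are 3, 6, 9, … (increasing by 3 each time); 8, 11, 17, 26, 38, 53 → 71.
So the next element is <XL | 71>.

<XL | 71>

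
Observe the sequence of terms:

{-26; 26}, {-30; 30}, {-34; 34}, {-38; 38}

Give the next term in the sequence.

First entry goes -26, -30, -34, -38 → -42 (−4 each step).
Second entry — always the negative of the first entry: 26, 30, 34, 38 → 42.
So the next term is {-42; 42}.

{-42; 42}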